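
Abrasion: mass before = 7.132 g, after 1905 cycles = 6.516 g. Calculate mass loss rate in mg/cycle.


Mass loss = 7.132 - 6.516 = 0.616 g
Rate = 0.616 / 1905 x 1000 = 0.323 mg/cycle


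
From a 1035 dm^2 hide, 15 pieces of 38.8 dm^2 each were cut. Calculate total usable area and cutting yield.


Usable area = 582.0 dm^2
Yield = 56.2%

Total usable = 15 x 38.8 = 582.0 dm^2
Yield = 582.0 / 1035 x 100 = 56.2%


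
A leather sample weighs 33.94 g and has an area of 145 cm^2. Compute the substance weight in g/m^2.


2340.7 g/m^2

Substance weight = mass / area x 10000
SW = 33.94 / 145 x 10000
SW = 2340.7 g/m^2


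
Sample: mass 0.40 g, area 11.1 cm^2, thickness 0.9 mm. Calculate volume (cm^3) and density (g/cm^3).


Thickness in cm = 0.9 / 10 = 0.09 cm
Volume = 11.1 x 0.09 = 0.999 cm^3
Density = 0.40 / 0.999 = 0.400 g/cm^3


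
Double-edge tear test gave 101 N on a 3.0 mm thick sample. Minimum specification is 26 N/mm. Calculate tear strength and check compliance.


Tear strength = 33.7 N/mm
Compliant: Yes


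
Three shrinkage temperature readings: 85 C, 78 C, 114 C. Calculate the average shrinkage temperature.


92.3 C

Average = (85 + 78 + 114) / 3
Average = 277 / 3 = 92.3 C


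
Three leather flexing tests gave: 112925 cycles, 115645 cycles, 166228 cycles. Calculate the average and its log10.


Average = (112925 + 115645 + 166228) / 3 = 131599 cycles
log10(131599) = 5.12


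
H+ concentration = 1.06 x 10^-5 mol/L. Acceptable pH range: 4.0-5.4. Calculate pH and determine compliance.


pH = 4.97
Compliant: Yes

pH = -log10(1.06 x 10^-5) = 4.97
Range: 4.0 to 5.4
Compliant: Yes


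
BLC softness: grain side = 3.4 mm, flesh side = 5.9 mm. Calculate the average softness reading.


Average = (3.4 + 5.9) / 2
Average = 4.65 mm


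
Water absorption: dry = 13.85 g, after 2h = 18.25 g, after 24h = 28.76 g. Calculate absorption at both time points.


WA (2h) = (18.25 - 13.85) / 13.85 x 100 = 31.8%
WA (24h) = (28.76 - 13.85) / 13.85 x 100 = 107.7%


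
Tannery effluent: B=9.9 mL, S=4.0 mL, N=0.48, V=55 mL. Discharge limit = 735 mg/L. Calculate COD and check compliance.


COD = (9.9 - 4.0) x 0.48 x 8000 / 55 = 411.9 mg/L
Limit: 735 mg/L
Compliant: Yes


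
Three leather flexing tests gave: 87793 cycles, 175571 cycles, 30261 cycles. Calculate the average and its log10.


Average = (87793 + 175571 + 30261) / 3 = 97875 cycles
log10(97875) = 4.99


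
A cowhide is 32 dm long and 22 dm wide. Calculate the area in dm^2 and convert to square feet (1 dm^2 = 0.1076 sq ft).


704 dm^2
75.75 sq ft

Area = 32 x 22 = 704 dm^2
Conversion: 704 x 0.1076 = 75.75 sq ft


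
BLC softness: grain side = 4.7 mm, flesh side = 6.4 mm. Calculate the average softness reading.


5.55 mm

Average = (4.7 + 6.4) / 2
Average = 5.55 mm


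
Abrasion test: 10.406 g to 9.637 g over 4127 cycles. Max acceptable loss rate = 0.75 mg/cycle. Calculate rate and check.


Rate = 0.186 mg/cycle
Passes: Yes

Loss = 10.406 - 9.637 = 0.769 g
Rate = 0.769 g / 4127 cycles x 1000 = 0.186 mg/cycle
Max = 0.75 mg/cycle
Passes: Yes


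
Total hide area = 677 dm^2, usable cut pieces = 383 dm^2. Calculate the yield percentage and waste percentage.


Yield = 56.6%
Waste = 43.4%

Yield = 383 / 677 x 100 = 56.6%
Waste = 677 - 383 = 294 dm^2
Waste% = 100 - 56.6 = 43.4%


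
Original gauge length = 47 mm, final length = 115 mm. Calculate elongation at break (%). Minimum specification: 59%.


Extension = 115 - 47 = 68 mm
Elongation = 68 / 47 x 100 = 144.7%
Minimum required: 59%
Meets specification: Yes


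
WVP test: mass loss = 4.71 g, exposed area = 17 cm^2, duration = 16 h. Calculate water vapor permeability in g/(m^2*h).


173.16 g/(m^2*h)


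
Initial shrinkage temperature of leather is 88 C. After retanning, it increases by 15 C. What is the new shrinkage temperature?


103 C

New Ts = 88 + 15 = 103 C


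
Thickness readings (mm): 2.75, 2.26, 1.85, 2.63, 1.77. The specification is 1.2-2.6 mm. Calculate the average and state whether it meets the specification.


Sum = 11.26
Average = 11.26 / 5 = 2.25 mm
Specification range: 1.2 to 2.6 mm
Within spec: Yes


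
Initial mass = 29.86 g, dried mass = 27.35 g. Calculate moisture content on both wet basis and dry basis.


Wet basis = 8.4%
Dry basis = 9.2%

Moisture lost = 29.86 - 27.35 = 2.51 g
Wet basis MC = 2.51 / 29.86 x 100 = 8.4%
Dry basis MC = 2.51 / 27.35 x 100 = 9.2%


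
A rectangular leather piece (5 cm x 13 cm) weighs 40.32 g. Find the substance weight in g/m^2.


6203.1 g/m^2


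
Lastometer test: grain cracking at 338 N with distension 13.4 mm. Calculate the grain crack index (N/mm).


Grain crack index = force / distension
Index = 338 / 13.4 = 25.2 N/mm


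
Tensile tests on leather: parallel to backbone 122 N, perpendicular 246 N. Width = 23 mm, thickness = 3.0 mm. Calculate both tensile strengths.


Area = 23 x 3.0 = 69.0 mm^2
TS (parallel) = 122 / 69.0 = 1.77 N/mm^2
TS (perpendicular) = 246 / 69.0 = 3.57 N/mm^2


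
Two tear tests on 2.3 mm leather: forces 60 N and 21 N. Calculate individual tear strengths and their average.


Tear 1 = 60 / 2.3 = 26.1 N/mm
Tear 2 = 21 / 2.3 = 9.1 N/mm
Average = (26.1 + 9.1) / 2 = 17.6 N/mm


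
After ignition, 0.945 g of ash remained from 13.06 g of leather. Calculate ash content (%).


Ash% = 0.945 / 13.06 x 100
Ash% = 7.24%


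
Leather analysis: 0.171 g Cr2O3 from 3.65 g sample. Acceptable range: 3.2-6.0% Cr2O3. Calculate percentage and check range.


Cr2O3 = 4.68%
Within range: Yes

Cr2O3% = 0.171 / 3.65 x 100 = 4.68%
Acceptable range: 3.2 to 6.0%
Within range: Yes


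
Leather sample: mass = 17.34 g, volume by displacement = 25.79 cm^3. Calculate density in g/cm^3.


Density = mass / volume
Density = 17.34 / 25.79 = 0.672 g/cm^3


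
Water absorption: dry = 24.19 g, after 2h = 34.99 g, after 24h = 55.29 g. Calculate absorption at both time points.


2h absorption = 44.6%
24h absorption = 128.6%


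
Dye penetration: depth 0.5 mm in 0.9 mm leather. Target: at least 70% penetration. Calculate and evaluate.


Penetration = 55.6%
Meets target: No

Penetration = 0.5 / 0.9 x 100 = 55.6%
Target: 70%
Meets target: No


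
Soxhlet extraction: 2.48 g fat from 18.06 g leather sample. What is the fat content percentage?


Fat content = 2.48 / 18.06 x 100
Fat = 13.7%


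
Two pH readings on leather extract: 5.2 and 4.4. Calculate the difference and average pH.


Difference = 0.8
Average pH = 4.80


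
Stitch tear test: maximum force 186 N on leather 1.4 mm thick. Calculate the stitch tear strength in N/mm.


132.9 N/mm

Stitch tear strength = force / thickness
STS = 186 / 1.4 = 132.9 N/mm


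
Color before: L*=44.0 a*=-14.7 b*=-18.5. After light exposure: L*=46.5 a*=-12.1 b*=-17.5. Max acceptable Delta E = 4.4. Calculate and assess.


Delta E = 3.74
Passes: Yes


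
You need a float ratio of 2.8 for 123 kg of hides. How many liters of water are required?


Water = hide weight x target ratio
Water = 123 x 2.8 = 344.4 L


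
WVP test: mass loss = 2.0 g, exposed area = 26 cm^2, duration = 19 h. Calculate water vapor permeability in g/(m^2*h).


40.49 g/(m^2*h)

WVP = mass_loss / (area x time) x 10000
WVP = 2.0 / (26 x 19) x 10000
WVP = 2.0 / 494 x 10000 = 40.49 g/(m^2*h)


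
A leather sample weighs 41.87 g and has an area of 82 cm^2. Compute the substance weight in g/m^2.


Substance weight = mass / area x 10000
SW = 41.87 / 82 x 10000
SW = 5106.1 g/m^2


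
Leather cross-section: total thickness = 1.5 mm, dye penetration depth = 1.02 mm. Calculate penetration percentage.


68.0%


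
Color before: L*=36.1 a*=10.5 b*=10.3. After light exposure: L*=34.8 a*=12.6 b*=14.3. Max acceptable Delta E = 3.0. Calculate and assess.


dL = -1.3, da = 2.1, db = 4.0
dE = sqrt((-1.3)^2 + (2.1)^2 + (4.0)^2) = 4.70
Max = 3.0
Passes: No


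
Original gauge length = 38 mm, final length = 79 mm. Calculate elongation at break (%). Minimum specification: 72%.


Elongation = 107.9%
Meets spec: Yes


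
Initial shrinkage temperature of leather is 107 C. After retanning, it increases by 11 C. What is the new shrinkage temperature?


118 C


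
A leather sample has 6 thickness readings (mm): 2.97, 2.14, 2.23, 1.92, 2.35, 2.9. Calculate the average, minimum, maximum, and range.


Average = 2.42 mm
Min = 1.92 mm
Max = 2.97 mm
Range = 1.05 mm


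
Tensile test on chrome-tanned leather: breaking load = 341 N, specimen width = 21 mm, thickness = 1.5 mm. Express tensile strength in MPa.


Cross-section = 21 x 1.5 = 31.5 mm^2
TS = 341 / 31.5 = 10.83 MPa
(1 N/mm^2 = 1 MPa)


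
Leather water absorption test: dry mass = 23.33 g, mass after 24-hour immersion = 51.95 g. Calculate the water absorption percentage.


122.7%


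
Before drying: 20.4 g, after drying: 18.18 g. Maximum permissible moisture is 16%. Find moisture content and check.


MC = (20.4 - 18.18) / 20.4 x 100 = 10.9%
Maximum: 16%
Acceptable: Yes


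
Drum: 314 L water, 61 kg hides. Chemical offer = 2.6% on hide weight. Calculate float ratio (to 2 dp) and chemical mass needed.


Float ratio = 314 / 61 = 5.15
Chemical = 61 x 2.6 / 100 = 1.586 kg


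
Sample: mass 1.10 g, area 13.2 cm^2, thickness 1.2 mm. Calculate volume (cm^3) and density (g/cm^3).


Thickness in cm = 1.2 / 10 = 0.12 cm
Volume = 13.2 x 0.12 = 1.584 cm^3
Density = 1.10 / 1.584 = 0.694 g/cm^3


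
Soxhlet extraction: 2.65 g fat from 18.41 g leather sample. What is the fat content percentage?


Fat content = 2.65 / 18.41 x 100
Fat = 14.4%


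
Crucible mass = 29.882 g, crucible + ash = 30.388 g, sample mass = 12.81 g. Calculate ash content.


Ash mass = 0.506 g
Ash content = 3.95%


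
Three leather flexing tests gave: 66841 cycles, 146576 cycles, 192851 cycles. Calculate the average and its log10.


Average = (66841 + 146576 + 192851) / 3 = 135423 cycles
log10(135423) = 5.13


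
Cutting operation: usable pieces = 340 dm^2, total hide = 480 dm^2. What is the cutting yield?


Yield = usable / total x 100
Yield = 340 / 480 x 100 = 70.8%


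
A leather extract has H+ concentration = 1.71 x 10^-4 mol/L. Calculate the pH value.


pH = 3.77

pH = -log10[H+]
pH = -log10(1.71 x 10^-4) = 3.77


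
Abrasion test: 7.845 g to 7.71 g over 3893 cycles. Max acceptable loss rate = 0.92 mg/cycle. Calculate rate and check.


Rate = 0.035 mg/cycle
Passes: Yes


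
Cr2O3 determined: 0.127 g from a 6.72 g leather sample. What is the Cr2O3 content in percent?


1.89%


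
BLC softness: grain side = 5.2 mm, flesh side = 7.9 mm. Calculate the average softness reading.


6.55 mm


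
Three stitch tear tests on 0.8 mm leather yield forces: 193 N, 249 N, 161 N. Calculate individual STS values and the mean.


STS1 = 193 / 0.8 = 241.3 N/mm
STS2 = 249 / 0.8 = 311.3 N/mm
STS3 = 161 / 0.8 = 201.3 N/mm
Mean = (241.3 + 311.3 + 201.3) / 3 = 251.3 N/mm


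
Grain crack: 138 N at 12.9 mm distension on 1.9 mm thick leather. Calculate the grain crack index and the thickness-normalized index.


Crack index = 138 / 12.9 = 10.7 N/mm
Normalized = 10.7 / 1.9 = 5.6 N/mm per mm


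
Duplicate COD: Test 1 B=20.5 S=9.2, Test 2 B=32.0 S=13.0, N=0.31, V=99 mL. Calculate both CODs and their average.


COD1 = 283.1 mg/L
COD2 = 476.0 mg/L
Average = 379.6 mg/L

COD1 = (20.5 - 9.2) x 0.31 x 8000 / 99 = 283.1 mg/L
COD2 = (32.0 - 13.0) x 0.31 x 8000 / 99 = 476.0 mg/L
Average = (283.1 + 476.0) / 2 = 379.6 mg/L


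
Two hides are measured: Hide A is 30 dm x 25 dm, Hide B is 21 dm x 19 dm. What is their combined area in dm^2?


Hide A area = 30 x 25 = 750 dm^2
Hide B area = 21 x 19 = 399 dm^2
Total = 750 + 399 = 1149 dm^2


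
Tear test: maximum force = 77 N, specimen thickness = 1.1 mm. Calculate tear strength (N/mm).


Tear strength = force / thickness
Tear = 77 / 1.1 = 70.0 N/mm


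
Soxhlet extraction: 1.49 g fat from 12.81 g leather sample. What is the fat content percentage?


11.6%


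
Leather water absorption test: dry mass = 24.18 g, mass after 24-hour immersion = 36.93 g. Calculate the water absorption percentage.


Water absorbed = 36.93 - 24.18 = 12.75 g
WA% = 12.75 / 24.18 x 100 = 52.7%


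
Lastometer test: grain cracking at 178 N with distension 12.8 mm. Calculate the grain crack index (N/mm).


Grain crack index = force / distension
Index = 178 / 12.8 = 13.9 N/mm


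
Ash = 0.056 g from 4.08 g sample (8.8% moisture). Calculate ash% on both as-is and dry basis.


As-is ash% = 0.056 / 4.08 x 100 = 1.37%
Dry mass = 4.08 x (100 - 8.8) / 100 = 3.72096 g
Dry-basis ash% = 0.056 / 3.72096 x 100 = 1.50%


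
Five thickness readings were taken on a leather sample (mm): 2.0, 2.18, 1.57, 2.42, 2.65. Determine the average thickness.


Sum = 2.0 + 2.18 + 1.57 + 2.42 + 2.65 = 10.82
Average = 10.82 / 5 = 2.16 mm


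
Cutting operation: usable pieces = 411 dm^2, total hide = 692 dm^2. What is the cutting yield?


59.4%

Yield = usable / total x 100
Yield = 411 / 692 x 100 = 59.4%


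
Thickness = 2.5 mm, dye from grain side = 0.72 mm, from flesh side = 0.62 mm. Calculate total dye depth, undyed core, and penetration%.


Total dyed = 0.72 + 0.62 = 1.34 mm
Undyed core = 2.5 - 1.34 = 1.16 mm
Penetration = 1.34 / 2.5 x 100 = 53.6%


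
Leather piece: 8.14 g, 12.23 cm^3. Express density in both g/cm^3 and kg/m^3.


Density = 8.14 / 12.23 = 0.666 g/cm^3
Convert: 0.666 x 1000 = 666 kg/m^3


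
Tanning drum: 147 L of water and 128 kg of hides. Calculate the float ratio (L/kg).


1.1

Float ratio = water / hide weight
Ratio = 147 / 128 = 1.1


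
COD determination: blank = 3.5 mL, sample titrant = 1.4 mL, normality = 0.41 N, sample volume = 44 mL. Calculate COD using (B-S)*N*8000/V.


156.5 mg/L

COD = (3.5 - 1.4) x 0.41 x 8000 / 44
COD = 2.1 x 0.41 x 8000 / 44
COD = 156.5 mg/L


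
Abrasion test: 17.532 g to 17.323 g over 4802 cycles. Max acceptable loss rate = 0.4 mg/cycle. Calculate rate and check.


Loss = 17.532 - 17.323 = 0.209 g
Rate = 0.209 g / 4802 cycles x 1000 = 0.044 mg/cycle
Max = 0.4 mg/cycle
Passes: Yes


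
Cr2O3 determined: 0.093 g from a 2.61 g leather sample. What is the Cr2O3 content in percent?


Cr2O3% = 0.093 / 2.61 x 100
Cr2O3% = 3.56%


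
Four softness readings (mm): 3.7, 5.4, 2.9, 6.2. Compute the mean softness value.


Sum = 3.7 + 5.4 + 2.9 + 6.2
Mean = 18.2 / 4 = 4.55 mm


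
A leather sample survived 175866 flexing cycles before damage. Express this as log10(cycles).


5.25


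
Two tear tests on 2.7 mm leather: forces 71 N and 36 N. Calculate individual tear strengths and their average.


Tear 1 = 26.3 N/mm
Tear 2 = 13.3 N/mm
Average = 19.8 N/mm

Tear 1 = 71 / 2.7 = 26.3 N/mm
Tear 2 = 36 / 2.7 = 13.3 N/mm
Average = (26.3 + 13.3) / 2 = 19.8 N/mm


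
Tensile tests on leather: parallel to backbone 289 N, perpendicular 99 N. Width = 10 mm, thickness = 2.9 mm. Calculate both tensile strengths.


Parallel = 9.97 N/mm^2
Perpendicular = 3.41 N/mm^2

Area = 10 x 2.9 = 29.0 mm^2
TS (parallel) = 289 / 29.0 = 9.97 N/mm^2
TS (perpendicular) = 99 / 29.0 = 3.41 N/mm^2


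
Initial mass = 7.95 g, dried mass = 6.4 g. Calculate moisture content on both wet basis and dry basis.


Wet basis = 19.5%
Dry basis = 24.2%


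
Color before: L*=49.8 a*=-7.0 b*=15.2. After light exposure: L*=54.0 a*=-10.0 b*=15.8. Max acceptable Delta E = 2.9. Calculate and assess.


Delta E = 5.20
Passes: No


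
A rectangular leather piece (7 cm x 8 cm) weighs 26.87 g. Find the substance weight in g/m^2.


4798.2 g/m^2

Area = 7 x 8 = 56 cm^2
SW = 26.87 / 56 x 10000 = 4798.2 g/m^2


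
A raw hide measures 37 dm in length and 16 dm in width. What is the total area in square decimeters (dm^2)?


592 dm^2


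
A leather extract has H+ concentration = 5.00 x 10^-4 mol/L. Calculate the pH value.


pH = 3.30

pH = -log10[H+]
pH = -log10(5.00 x 10^-4) = 3.30


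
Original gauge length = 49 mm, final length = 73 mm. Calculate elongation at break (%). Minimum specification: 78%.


Extension = 73 - 49 = 24 mm
Elongation = 24 / 49 x 100 = 49.0%
Minimum required: 78%
Meets specification: No


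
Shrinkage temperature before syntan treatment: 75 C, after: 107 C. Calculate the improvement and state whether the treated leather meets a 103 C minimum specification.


Improvement = 107 - 75 = 32 C
Spec check: 107 C >= 103 C? Yes


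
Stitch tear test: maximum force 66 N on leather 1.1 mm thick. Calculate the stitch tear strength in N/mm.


60.0 N/mm


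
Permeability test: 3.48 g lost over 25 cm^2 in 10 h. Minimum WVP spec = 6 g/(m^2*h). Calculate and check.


WVP = 3.48 / (25 x 10) x 10000 = 139.20 g/(m^2*h)
Minimum: 6 g/(m^2*h)
Meets spec: Yes


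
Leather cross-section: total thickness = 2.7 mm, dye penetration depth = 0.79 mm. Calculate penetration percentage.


Penetration% = 0.79 / 2.7 x 100
Penetration = 29.3%


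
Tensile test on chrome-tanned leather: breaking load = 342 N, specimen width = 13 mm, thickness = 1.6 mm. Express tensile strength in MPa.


16.44 MPa

Cross-section = 13 x 1.6 = 20.8 mm^2
TS = 342 / 20.8 = 16.44 MPa
(1 N/mm^2 = 1 MPa)


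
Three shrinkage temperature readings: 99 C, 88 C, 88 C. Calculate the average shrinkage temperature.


91.7 C

Average = (99 + 88 + 88) / 3
Average = 275 / 3 = 91.7 C


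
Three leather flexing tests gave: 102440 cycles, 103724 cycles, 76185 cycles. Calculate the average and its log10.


Average = 94116 cycles
log10 = 4.97

Average = (102440 + 103724 + 76185) / 3 = 94116 cycles
log10(94116) = 4.97


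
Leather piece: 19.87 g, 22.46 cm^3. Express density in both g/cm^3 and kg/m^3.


Density = 19.87 / 22.46 = 0.885 g/cm^3
Convert: 0.885 x 1000 = 885 kg/m^3


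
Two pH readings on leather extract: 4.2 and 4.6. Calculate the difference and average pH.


Difference = 0.4
Average pH = 4.40


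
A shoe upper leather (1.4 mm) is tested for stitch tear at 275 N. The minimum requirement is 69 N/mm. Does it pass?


STS = 275 / 1.4 = 196.4 N/mm
Minimum required: 69 N/mm
Passes: Yes


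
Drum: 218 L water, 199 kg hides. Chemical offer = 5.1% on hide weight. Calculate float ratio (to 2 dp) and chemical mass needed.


Float ratio = 218 / 199 = 1.10
Chemical = 199 x 5.1 / 100 = 10.149 kg


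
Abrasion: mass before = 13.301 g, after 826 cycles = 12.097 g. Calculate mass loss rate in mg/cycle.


1.458 mg/cycle


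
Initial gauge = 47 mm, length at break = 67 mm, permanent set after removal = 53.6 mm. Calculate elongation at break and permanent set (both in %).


Elongation at break = 42.6%
Permanent set = 14.0%


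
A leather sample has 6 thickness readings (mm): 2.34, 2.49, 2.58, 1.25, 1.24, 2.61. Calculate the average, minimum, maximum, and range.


Average = 2.09 mm
Min = 1.24 mm
Max = 2.61 mm
Range = 1.37 mm

Sum = 12.51
Average = 12.51 / 6 = 2.09 mm
Minimum = 1.24 mm
Maximum = 2.61 mm
Range = 2.61 - 1.24 = 1.37 mm


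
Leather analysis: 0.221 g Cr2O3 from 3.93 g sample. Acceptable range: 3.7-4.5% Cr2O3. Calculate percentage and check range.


Cr2O3 = 5.62%
Within range: No

Cr2O3% = 0.221 / 3.93 x 100 = 5.62%
Acceptable range: 3.7 to 4.5%
Within range: No


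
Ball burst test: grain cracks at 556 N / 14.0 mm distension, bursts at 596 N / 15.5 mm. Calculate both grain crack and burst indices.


Crack index = 39.7 N/mm
Burst index = 38.5 N/mm

Crack index = 556 / 14.0 = 39.7 N/mm
Burst index = 596 / 15.5 = 38.5 N/mm


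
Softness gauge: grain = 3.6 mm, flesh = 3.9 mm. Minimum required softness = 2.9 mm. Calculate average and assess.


Average = (3.6 + 3.9) / 2 = 3.75 mm
Minimum = 2.9 mm
Meets requirement: Yes


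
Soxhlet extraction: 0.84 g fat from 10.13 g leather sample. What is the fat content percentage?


Fat content = 0.84 / 10.13 x 100
Fat = 8.3%


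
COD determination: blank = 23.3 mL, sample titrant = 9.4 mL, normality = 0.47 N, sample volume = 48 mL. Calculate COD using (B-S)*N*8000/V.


1088.8 mg/L


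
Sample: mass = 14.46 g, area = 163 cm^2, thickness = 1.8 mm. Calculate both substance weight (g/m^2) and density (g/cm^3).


Substance weight = 887.1 g/m^2
Density = 0.493 g/cm^3

SW = 14.46 / 163 x 10000 = 887.1 g/m^2
Volume = 163 x 1.8 / 10 = 29.34 cm^3
Density = 14.46 / 29.34 = 0.493 g/cm^3


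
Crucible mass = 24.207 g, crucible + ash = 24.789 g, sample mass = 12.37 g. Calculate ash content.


Ash mass = 0.582 g
Ash content = 4.70%

Ash mass = 24.789 - 24.207 = 0.582 g
Ash% = 0.582 / 12.37 x 100 = 4.70%


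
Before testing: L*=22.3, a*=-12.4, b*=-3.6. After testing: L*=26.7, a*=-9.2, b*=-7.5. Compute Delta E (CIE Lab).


dL = 26.7 - 22.3 = 4.4
da = -9.2 - (-12.4) = 3.2
db = -7.5 - (-3.6) = -3.9
dE = sqrt((4.4)^2 + (3.2)^2 + (-3.9)^2) = 6.69


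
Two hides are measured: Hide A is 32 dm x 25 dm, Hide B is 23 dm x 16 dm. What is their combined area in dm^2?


Hide A area = 32 x 25 = 800 dm^2
Hide B area = 23 x 16 = 368 dm^2
Total = 800 + 368 = 1168 dm^2


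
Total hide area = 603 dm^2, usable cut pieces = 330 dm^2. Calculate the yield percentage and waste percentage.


Yield = 54.7%
Waste = 45.3%


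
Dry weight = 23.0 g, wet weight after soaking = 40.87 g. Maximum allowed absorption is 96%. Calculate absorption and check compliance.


Absorption = 77.7%
Compliant: Yes

WA = (40.87 - 23.0) / 23.0 x 100 = 77.7%
Maximum allowed: 96%
Compliant: Yes


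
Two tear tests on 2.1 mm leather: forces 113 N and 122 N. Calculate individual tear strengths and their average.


Tear 1 = 53.8 N/mm
Tear 2 = 58.1 N/mm
Average = 56.0 N/mm

Tear 1 = 113 / 2.1 = 53.8 N/mm
Tear 2 = 122 / 2.1 = 58.1 N/mm
Average = (53.8 + 58.1) / 2 = 56.0 N/mm


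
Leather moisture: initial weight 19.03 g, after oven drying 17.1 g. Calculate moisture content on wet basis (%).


10.1%


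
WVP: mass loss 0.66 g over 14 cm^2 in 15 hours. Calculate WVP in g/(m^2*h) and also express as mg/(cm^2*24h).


WVP = 31.43 g/(m^2*h)
Daily rate = 75.43 mg/(cm^2*24h)

WVP = 0.66 / (14 x 15) x 10000 = 31.43 g/(m^2*h)
Mass loss in mg = 0.66 x 1000 = 660 mg
Per cm^2 per 24h in mg: 660 x 24 / (14 x 15) = 15840 / 210 = 75.43 mg/(cm^2*24h)


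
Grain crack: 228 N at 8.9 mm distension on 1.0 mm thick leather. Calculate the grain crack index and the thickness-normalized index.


Crack index = 228 / 8.9 = 25.6 N/mm
Normalized = 25.6 / 1.0 = 25.6 N/mm per mm


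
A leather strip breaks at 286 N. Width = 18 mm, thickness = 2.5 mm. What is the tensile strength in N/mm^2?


Cross-sectional area = 18 x 2.5 = 45.0 mm^2
Tensile strength = 286 / 45.0 = 6.36 N/mm^2


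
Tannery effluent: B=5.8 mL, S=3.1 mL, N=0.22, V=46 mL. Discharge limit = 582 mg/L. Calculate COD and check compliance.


COD = 103.3 mg/L
Compliant: Yes

COD = (5.8 - 3.1) x 0.22 x 8000 / 46 = 103.3 mg/L
Limit: 582 mg/L
Compliant: Yes


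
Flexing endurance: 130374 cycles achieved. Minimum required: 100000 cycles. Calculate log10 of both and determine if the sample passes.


log10(130374) = 5.12
log10(100000) = 5.00
Passes: Yes


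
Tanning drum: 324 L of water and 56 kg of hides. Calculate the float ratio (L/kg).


5.8

Float ratio = water / hide weight
Ratio = 324 / 56 = 5.8


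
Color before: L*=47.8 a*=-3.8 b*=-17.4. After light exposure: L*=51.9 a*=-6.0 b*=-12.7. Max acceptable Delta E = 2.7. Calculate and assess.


dL = 4.1, da = -2.2, db = 4.7
dE = sqrt((4.1)^2 + (-2.2)^2 + (4.7)^2) = 6.61
Max = 2.7
Passes: No


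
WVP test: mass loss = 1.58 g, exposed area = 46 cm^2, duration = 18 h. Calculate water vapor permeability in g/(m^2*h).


WVP = mass_loss / (area x time) x 10000
WVP = 1.58 / (46 x 18) x 10000
WVP = 1.58 / 828 x 10000 = 19.08 g/(m^2*h)


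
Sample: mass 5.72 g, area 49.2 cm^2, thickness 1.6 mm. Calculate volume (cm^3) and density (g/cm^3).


Thickness in cm = 1.6 / 10 = 0.16 cm
Volume = 49.2 x 0.16 = 7.872 cm^3
Density = 5.72 / 7.872 = 0.727 g/cm^3


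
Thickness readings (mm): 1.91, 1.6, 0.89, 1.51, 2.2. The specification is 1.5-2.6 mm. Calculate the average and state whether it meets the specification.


Sum = 8.11
Average = 8.11 / 5 = 1.62 mm
Specification range: 1.5 to 2.6 mm
Within spec: Yes


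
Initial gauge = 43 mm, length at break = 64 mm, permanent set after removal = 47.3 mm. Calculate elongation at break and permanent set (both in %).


Elongation at break = 48.8%
Permanent set = 10.0%

Elongation at break = (64 - 43) / 43 x 100 = 48.8%
Permanent set = (47.3 - 43) / 43 x 100 = 10.0%


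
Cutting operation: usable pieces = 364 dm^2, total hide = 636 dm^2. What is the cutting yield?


57.2%

Yield = usable / total x 100
Yield = 364 / 636 x 100 = 57.2%


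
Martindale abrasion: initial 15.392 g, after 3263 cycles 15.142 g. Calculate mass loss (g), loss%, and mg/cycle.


Loss = 15.392 - 15.142 = 0.250 g
Loss% = 0.250 / 15.392 x 100 = 1.62%
Rate = 0.250 / 3263 x 1000 = 0.077 mg/cycle


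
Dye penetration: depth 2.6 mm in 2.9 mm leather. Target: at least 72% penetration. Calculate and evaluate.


Penetration = 89.7%
Meets target: Yes

Penetration = 2.6 / 2.9 x 100 = 89.7%
Target: 72%
Meets target: Yes


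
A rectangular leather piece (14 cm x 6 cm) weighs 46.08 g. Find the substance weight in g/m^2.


5485.7 g/m^2


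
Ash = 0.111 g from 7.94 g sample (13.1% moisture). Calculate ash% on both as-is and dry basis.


As-is ash = 1.40%
Dry-basis ash = 1.61%


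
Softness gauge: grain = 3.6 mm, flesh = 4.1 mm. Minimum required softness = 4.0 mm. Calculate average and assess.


Average = (3.6 + 4.1) / 2 = 3.85 mm
Minimum = 4.0 mm
Meets requirement: No


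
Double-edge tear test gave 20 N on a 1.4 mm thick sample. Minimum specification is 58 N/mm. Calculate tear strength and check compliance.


Tear strength = 20 / 1.4 = 14.3 N/mm
Required minimum = 58 N/mm
Compliant: No


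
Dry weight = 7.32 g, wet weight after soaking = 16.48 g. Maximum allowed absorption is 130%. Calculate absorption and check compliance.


Absorption = 125.1%
Compliant: Yes

WA = (16.48 - 7.32) / 7.32 x 100 = 125.1%
Maximum allowed: 130%
Compliant: Yes


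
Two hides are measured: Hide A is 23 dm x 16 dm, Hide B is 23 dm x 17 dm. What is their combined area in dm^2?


Hide A area = 23 x 16 = 368 dm^2
Hide B area = 23 x 17 = 391 dm^2
Total = 368 + 391 = 759 dm^2


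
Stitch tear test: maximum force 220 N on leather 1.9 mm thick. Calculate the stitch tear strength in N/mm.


Stitch tear strength = force / thickness
STS = 220 / 1.9 = 115.8 N/mm


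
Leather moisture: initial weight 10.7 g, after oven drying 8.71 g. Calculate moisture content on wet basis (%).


18.6%


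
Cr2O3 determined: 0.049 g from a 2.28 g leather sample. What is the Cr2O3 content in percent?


2.15%

Cr2O3% = 0.049 / 2.28 x 100
Cr2O3% = 2.15%


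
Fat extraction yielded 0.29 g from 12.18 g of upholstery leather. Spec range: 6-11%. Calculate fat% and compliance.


Fat content = 2.4%
Compliant: No

Fat% = 0.29 / 12.18 x 100 = 2.4%
Spec range: 6-11%
Compliant: No


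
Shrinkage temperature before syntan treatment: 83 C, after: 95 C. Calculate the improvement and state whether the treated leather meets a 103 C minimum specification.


Improvement = 12 C
Meets 103 C spec: No

Improvement = 95 - 83 = 12 C
Spec check: 95 C >= 103 C? No


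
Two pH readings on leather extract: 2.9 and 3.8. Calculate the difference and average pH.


Difference = |2.9 - 3.8| = 0.9
Average = (2.9 + 3.8) / 2 = 3.35


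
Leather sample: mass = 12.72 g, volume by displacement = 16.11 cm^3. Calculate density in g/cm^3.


0.790 g/cm^3


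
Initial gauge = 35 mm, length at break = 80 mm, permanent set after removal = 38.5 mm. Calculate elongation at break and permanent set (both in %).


Elongation at break = 128.6%
Permanent set = 10.0%


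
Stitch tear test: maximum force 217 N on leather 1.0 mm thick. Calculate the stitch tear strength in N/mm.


217.0 N/mm

Stitch tear strength = force / thickness
STS = 217 / 1.0 = 217.0 N/mm


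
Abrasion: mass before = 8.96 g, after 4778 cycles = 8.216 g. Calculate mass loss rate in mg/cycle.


0.156 mg/cycle

Mass loss = 8.96 - 8.216 = 0.744 g
Rate = 0.744 / 4778 x 1000 = 0.156 mg/cycle


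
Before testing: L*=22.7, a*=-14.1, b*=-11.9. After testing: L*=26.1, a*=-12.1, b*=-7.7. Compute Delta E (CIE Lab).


dL = 26.1 - 22.7 = 3.4
da = -12.1 - (-14.1) = 2.0
db = -7.7 - (-11.9) = 4.2
dE = sqrt((3.4)^2 + (2.0)^2 + (4.2)^2) = 5.76


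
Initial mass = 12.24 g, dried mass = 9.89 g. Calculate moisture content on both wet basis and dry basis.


Wet basis = 19.2%
Dry basis = 23.8%

Moisture lost = 12.24 - 9.89 = 2.35 g
Wet basis MC = 2.35 / 12.24 x 100 = 19.2%
Dry basis MC = 2.35 / 9.89 x 100 = 23.8%


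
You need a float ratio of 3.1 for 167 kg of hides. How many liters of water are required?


Water = hide weight x target ratio
Water = 167 x 3.1 = 517.7 L


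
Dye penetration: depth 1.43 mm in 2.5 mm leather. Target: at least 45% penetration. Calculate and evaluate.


Penetration = 57.2%
Meets target: Yes

Penetration = 1.43 / 2.5 x 100 = 57.2%
Target: 45%
Meets target: Yes


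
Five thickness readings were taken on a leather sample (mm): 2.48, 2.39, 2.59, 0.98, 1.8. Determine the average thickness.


2.05 mm

Sum = 2.48 + 2.39 + 2.59 + 0.98 + 1.8 = 10.24
Average = 10.24 / 5 = 2.05 mm


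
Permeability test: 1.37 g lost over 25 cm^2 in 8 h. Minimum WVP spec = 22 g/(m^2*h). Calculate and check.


WVP = 68.50 g/(m^2*h)
Meets specification: Yes

WVP = 1.37 / (25 x 8) x 10000 = 68.50 g/(m^2*h)
Minimum: 22 g/(m^2*h)
Meets spec: Yes


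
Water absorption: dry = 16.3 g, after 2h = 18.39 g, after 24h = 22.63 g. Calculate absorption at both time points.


WA (2h) = (18.39 - 16.3) / 16.3 x 100 = 12.8%
WA (24h) = (22.63 - 16.3) / 16.3 x 100 = 38.8%


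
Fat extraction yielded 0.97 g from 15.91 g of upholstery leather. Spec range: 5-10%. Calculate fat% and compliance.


Fat content = 6.1%
Compliant: Yes

Fat% = 0.97 / 15.91 x 100 = 6.1%
Spec range: 5-10%
Compliant: Yes


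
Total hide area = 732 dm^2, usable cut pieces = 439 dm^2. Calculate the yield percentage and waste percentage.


Yield = 439 / 732 x 100 = 60.0%
Waste = 732 - 439 = 293 dm^2
Waste% = 100 - 60.0 = 40.0%


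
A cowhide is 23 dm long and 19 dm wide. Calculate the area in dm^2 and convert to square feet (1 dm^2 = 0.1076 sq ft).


Area = 23 x 19 = 437 dm^2
Conversion: 437 x 0.1076 = 47.02 sq ft


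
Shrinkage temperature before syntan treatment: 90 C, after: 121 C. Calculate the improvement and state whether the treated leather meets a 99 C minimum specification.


Improvement = 31 C
Meets 99 C spec: Yes


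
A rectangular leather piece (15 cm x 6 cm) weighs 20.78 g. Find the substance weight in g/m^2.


Area = 15 x 6 = 90 cm^2
SW = 20.78 / 90 x 10000 = 2308.9 g/m^2


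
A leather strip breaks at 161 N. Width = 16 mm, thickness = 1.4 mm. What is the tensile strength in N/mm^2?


Cross-sectional area = 16 x 1.4 = 22.4 mm^2
Tensile strength = 161 / 22.4 = 7.19 N/mm^2


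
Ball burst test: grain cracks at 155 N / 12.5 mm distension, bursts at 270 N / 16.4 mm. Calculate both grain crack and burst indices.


Crack index = 155 / 12.5 = 12.4 N/mm
Burst index = 270 / 16.4 = 16.5 N/mm


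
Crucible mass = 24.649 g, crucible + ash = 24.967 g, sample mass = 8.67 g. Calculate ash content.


Ash mass = 24.967 - 24.649 = 0.318 g
Ash% = 0.318 / 8.67 x 100 = 3.67%


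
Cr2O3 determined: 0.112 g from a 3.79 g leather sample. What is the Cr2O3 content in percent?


2.96%

Cr2O3% = 0.112 / 3.79 x 100
Cr2O3% = 2.96%


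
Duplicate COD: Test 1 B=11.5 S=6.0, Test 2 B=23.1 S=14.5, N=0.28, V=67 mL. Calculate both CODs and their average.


COD1 = 183.9 mg/L
COD2 = 287.5 mg/L
Average = 235.7 mg/L


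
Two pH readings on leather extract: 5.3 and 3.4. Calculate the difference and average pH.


Difference = |5.3 - 3.4| = 1.9
Average = (5.3 + 3.4) / 2 = 4.35


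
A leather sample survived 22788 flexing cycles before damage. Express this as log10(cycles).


log10(22788) = 4.36


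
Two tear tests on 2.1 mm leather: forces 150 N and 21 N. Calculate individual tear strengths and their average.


Tear 1 = 150 / 2.1 = 71.4 N/mm
Tear 2 = 21 / 2.1 = 10.0 N/mm
Average = (71.4 + 10.0) / 2 = 40.7 N/mm


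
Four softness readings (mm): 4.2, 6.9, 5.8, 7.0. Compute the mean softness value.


Sum = 4.2 + 6.9 + 5.8 + 7.0
Mean = 23.9 / 4 = 5.98 mm


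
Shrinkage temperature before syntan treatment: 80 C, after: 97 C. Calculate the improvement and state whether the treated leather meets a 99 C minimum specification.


Improvement = 97 - 80 = 17 C
Spec check: 97 C >= 99 C? No


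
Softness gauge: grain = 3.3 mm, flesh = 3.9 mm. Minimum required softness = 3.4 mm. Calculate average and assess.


Average = (3.3 + 3.9) / 2 = 3.60 mm
Minimum = 3.4 mm
Meets requirement: Yes


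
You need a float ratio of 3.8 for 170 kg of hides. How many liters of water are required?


646.0 L


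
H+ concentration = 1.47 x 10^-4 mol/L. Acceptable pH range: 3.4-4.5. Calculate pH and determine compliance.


pH = 3.83
Compliant: Yes

pH = -log10(1.47 x 10^-4) = 3.83
Range: 3.4 to 4.5
Compliant: Yes


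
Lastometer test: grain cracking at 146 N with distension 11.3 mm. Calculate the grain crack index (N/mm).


Grain crack index = force / distension
Index = 146 / 11.3 = 12.9 N/mm


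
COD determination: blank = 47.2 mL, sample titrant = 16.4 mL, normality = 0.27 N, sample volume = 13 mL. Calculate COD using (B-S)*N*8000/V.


COD = (47.2 - 16.4) x 0.27 x 8000 / 13
COD = 30.8 x 0.27 x 8000 / 13
COD = 5117.5 mg/L


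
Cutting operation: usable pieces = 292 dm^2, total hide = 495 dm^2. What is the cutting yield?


59.0%

Yield = usable / total x 100
Yield = 292 / 495 x 100 = 59.0%


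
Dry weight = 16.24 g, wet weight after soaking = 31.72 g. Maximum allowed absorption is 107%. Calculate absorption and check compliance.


Absorption = 95.3%
Compliant: Yes

WA = (31.72 - 16.24) / 16.24 x 100 = 95.3%
Maximum allowed: 107%
Compliant: Yes


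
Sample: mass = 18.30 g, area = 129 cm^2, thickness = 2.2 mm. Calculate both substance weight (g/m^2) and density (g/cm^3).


Substance weight = 1418.6 g/m^2
Density = 0.645 g/cm^3

SW = 18.30 / 129 x 10000 = 1418.6 g/m^2
Volume = 129 x 2.2 / 10 = 28.38 cm^3
Density = 18.30 / 28.38 = 0.645 g/cm^3


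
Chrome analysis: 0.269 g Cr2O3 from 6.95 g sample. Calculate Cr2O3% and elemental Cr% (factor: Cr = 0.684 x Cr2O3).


Cr2O3 = 3.87%
Cr = 2.65%

Cr2O3% = 0.269 / 6.95 x 100 = 3.87%
Cr% = 3.87 x 0.684 = 2.65%


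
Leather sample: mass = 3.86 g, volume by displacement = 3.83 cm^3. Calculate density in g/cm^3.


Density = mass / volume
Density = 3.86 / 3.83 = 1.008 g/cm^3


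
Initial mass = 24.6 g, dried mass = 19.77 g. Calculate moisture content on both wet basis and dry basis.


Moisture lost = 24.6 - 19.77 = 4.83 g
Wet basis MC = 4.83 / 24.6 x 100 = 19.6%
Dry basis MC = 4.83 / 19.77 x 100 = 24.4%


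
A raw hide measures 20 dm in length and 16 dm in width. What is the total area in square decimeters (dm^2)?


Area = length x width
Area = 20 x 16 = 320 dm^2


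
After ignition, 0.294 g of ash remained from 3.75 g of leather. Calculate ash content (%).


Ash% = 0.294 / 3.75 x 100
Ash% = 7.84%


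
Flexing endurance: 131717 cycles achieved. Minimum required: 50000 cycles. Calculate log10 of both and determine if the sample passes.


log10(131717) = 5.12
log10(50000) = 4.70
Passes: Yes


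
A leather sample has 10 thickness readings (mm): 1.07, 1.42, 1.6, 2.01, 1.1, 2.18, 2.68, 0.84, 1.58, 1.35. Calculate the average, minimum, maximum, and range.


Sum = 15.83
Average = 15.83 / 10 = 1.58 mm
Minimum = 0.84 mm
Maximum = 2.68 mm
Range = 2.68 - 0.84 = 1.84 mm


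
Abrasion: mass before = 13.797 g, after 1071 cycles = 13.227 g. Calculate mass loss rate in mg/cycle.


Mass loss = 13.797 - 13.227 = 0.570 g
Rate = 0.570 / 1071 x 1000 = 0.532 mg/cycle


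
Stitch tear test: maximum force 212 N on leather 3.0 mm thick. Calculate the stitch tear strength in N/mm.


70.7 N/mm

Stitch tear strength = force / thickness
STS = 212 / 3.0 = 70.7 N/mm


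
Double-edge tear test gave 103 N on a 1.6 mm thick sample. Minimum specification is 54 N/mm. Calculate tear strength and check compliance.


Tear strength = 103 / 1.6 = 64.4 N/mm
Required minimum = 54 N/mm
Compliant: Yes


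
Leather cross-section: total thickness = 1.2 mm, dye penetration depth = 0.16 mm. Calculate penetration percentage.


13.3%

Penetration% = 0.16 / 1.2 x 100
Penetration = 13.3%


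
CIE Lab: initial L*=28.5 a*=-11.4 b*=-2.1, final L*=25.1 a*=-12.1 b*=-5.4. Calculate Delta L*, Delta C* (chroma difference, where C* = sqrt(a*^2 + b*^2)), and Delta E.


Delta L* = -3.4
Delta C* = 1.66
Delta E = 4.79


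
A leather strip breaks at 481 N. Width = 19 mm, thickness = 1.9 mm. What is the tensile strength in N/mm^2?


13.32 N/mm^2

Cross-sectional area = 19 x 1.9 = 36.1 mm^2
Tensile strength = 481 / 36.1 = 13.32 N/mm^2


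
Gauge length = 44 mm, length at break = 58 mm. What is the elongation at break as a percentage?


31.8%


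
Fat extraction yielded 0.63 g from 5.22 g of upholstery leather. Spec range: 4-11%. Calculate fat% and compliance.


Fat% = 0.63 / 5.22 x 100 = 12.1%
Spec range: 4-11%
Compliant: No


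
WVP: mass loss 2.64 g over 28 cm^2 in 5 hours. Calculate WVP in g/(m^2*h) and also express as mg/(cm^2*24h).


WVP = 2.64 / (28 x 5) x 10000 = 188.57 g/(m^2*h)
Mass loss in mg = 2.64 x 1000 = 2640 mg
Per cm^2 per 24h in mg: 2640 x 24 / (28 x 5) = 63360 / 140 = 452.57 mg/(cm^2*24h)


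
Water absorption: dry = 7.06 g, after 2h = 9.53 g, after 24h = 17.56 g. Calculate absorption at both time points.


2h absorption = 35.0%
24h absorption = 148.7%

WA (2h) = (9.53 - 7.06) / 7.06 x 100 = 35.0%
WA (24h) = (17.56 - 7.06) / 7.06 x 100 = 148.7%


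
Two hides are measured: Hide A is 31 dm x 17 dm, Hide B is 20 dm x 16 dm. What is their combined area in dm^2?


Hide A area = 31 x 17 = 527 dm^2
Hide B area = 20 x 16 = 320 dm^2
Total = 527 + 320 = 847 dm^2


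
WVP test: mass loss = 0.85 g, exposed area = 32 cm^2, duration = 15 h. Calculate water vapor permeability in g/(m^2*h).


WVP = mass_loss / (area x time) x 10000
WVP = 0.85 / (32 x 15) x 10000
WVP = 0.85 / 480 x 10000 = 17.71 g/(m^2*h)


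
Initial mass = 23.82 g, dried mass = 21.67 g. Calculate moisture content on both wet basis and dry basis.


Wet basis = 9.0%
Dry basis = 9.9%

Moisture lost = 23.82 - 21.67 = 2.15 g
Wet basis MC = 2.15 / 23.82 x 100 = 9.0%
Dry basis MC = 2.15 / 21.67 x 100 = 9.9%


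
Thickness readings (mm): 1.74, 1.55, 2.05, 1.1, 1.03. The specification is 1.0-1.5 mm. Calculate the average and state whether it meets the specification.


Average = 1.49 mm
Within specification: Yes


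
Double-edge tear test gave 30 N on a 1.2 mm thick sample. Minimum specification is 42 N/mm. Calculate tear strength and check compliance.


Tear strength = 25.0 N/mm
Compliant: No


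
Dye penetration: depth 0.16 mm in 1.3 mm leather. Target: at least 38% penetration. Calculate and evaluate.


Penetration = 0.16 / 1.3 x 100 = 12.3%
Target: 38%
Meets target: No


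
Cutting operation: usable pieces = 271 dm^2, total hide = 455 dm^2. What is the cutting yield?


Yield = usable / total x 100
Yield = 271 / 455 x 100 = 59.6%


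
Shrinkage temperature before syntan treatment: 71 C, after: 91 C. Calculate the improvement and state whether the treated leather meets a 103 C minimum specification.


Improvement = 91 - 71 = 20 C
Spec check: 91 C >= 103 C? No
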